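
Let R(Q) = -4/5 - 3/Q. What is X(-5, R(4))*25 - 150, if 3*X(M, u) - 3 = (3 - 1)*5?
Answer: -125/3 ≈ -41.667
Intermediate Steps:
R(Q) = -⅘ - 3/Q (R(Q) = -4*⅕ - 3/Q = -⅘ - 3/Q)
X(M, u) = 13/3 (X(M, u) = 1 + ((3 - 1)*5)/3 = 1 + (2*5)/3 = 1 + (⅓)*10 = 1 + 10/3 = 13/3)
X(-5, R(4))*25 - 150 = (13/3)*25 - 150 = 325/3 - 150 = -125/3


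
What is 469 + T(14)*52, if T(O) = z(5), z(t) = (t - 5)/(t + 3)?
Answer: 469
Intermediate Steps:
z(t) = (-5 + t)/(3 + t)
T(O) = 0 (T(O) = (-5 + 5)/(3 + 5) = 0/8 = (⅛)*0 = 0)
469 + T(14)*52 = 469 + 0*52 = 469 + 0 = 469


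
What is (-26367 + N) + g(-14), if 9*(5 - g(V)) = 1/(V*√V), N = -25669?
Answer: -52031 - I*√14/1764 ≈ -52031.0 - 0.0021211*I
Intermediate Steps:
g(V) = 5 - 1/(9*V^(3/2))
(-26367 + N) + g(-14) = (-26367 - 25669) + (5 - I*√14/1764) = -52036 + (5 - I*√14/1764) = -52031 - I*√14/1764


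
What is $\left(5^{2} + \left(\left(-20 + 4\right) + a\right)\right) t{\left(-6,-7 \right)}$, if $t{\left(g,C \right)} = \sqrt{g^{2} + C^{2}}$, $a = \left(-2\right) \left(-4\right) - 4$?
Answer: $13 \sqrt{85} \approx 119.85$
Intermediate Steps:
$a = 4$ ($a = 8 - 4 = 4$)
$t{\left(g,C \right)} = \sqrt{C^{2} + g^{2}}$
$\left(5^{2} + \left(\left(-20 + 4\right) + a\right)\right) t{\left(-6,-7 \right)} = \left(5^{2} + \left(\left(-20 + 4\right) + 4\right)\right) \sqrt{\left(-7\right)^{2} + \left(-6\right)^{2}} = \left(25 + \left(-16 + 4\right)\right) \sqrt{49 + 36} = \left(25 - 12\right) \sqrt{85} = 13 \sqrt{85}$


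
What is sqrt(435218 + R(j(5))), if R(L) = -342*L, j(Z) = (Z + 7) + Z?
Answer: 2*sqrt(107351) ≈ 655.29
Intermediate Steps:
j(Z) = 7 + 2*Z (j(Z) = (7 + Z) + Z = 7 + 2*Z)
sqrt(435218 + R(j(5))) = sqrt(435218 - 342*(7 + 2*5)) = sqrt(435218 - 342*(7 + 10)) = sqrt(435218 - 342*17) = sqrt(435218 - 5814) = sqrt(429404) = 2*sqrt(107351)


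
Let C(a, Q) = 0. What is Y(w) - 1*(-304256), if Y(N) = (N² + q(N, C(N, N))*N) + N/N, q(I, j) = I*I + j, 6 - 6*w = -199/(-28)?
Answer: 1442674859081/4741632 ≈ 3.0426e+5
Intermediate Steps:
w = -31/168 (w = 1 - (-199)/(6*(-28)) = 1 - (-199)*(-1)/(6*28) = 1 - ⅙*199/28 = 1 - 199/168 = -31/168 ≈ -0.18452)
q(I, j) = j + I² (q(I, j) = I² + j = j + I²)
Y(N) = 1 + N² + N³ (Y(N) = (N² + (0 + N²)*N) + N/N = (N² + N²*N) + 1 = (N² + N³) + 1 = 1 + N² + N³)
Y(w) - 1*(-304256) = (1 + (-31/168)² + (-31/168)³) - 1*(-304256) = (1 + 961/28224 - 29791/4741632) + 304256 = 4873289/4741632 + 304256 = 1442674859081/4741632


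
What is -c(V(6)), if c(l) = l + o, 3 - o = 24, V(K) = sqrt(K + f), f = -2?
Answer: 19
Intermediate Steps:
V(K) = sqrt(-2 + K) (V(K) = sqrt(K - 2) = sqrt(-2 + K))
o = -21 (o = 3 - 1*24 = 3 - 24 = -21)
c(l) = -21 + l (c(l) = l - 21 = -21 + l)
-c(V(6)) = -(-21 + sqrt(-2 + 6)) = -(-21 + sqrt(4)) = -(-21 + 2) = -1*(-19) = 19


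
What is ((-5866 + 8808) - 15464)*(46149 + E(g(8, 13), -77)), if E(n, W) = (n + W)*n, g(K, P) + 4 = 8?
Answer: -574221354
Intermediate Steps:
g(K, P) = 4 (g(K, P) = -4 + 8 = 4)
E(n, W) = n*(W + n) (E(n, W) = (W + n)*n = n*(W + n))
((-5866 + 8808) - 15464)*(46149 + E(g(8, 13), -77)) = ((-5866 + 8808) - 15464)*(46149 + 4*(-77 + 4)) = (2942 - 15464)*(46149 + 4*(-73)) = -12522*(46149 - 292) = -12522*45857 = -574221354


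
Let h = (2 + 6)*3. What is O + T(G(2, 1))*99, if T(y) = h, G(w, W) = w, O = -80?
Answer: 2296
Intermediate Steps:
h = 24 (h = 8*3 = 24)
T(y) = 24
O + T(G(2, 1))*99 = -80 + 24*99 = -80 + 2376 = 2296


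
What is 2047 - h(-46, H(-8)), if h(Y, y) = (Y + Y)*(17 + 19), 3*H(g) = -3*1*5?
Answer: 5359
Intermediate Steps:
H(g) = -5 (H(g) = (-3*1*5)/3 = (-3*5)/3 = (⅓)*(-15) = -5)
h(Y, y) = 72*Y (h(Y, y) = (2*Y)*36 = 72*Y)
2047 - h(-46, H(-8)) = 2047 - 72*(-46) = 2047 - 1*(-3312) = 2047 + 3312 = 5359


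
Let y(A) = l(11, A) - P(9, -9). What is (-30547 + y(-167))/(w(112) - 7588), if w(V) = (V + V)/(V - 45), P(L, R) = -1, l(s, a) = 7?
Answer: 2046113/508172 ≈ 4.0264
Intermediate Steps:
w(V) = 2*V/(-45 + V) (w(V) = (2*V)/(-45 + V) = 2*V/(-45 + V))
y(A) = 8 (y(A) = 7 - 1*(-1) = 7 + 1 = 8)
(-30547 + y(-167))/(w(112) - 7588) = (-30547 + 8)/(2*112/(-45 + 112) - 7588) = -30539/(2*112/67 - 7588) = -30539/(2*112*(1/67) - 7588) = -30539/(224/67 - 7588) = -30539/(-508172/67) = -30539*(-67/508172) = 2046113/508172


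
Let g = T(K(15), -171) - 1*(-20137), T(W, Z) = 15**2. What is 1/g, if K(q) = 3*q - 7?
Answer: 1/20362 ≈ 4.9111e-5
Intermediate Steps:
K(q) = -7 + 3*q
T(W, Z) = 225
g = 20362 (g = 225 - 1*(-20137) = 225 + 20137 = 20362)
1/g = 1/20362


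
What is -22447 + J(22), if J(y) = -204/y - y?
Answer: -247261/11 ≈ -22478.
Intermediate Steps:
J(y) = -y - 204/y
-22447 + J(22) = -22447 + (-1*22 - 204/22) = -22447 + (-22 - 204*1/22) = -22447 + (-22 - 102/11) = -22447 - 344/11 = -247261/11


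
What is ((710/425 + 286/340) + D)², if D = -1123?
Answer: 36283773289/28900 ≈ 1.2555e+6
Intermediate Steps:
((710/425 + 286/340) + D)² = ((710/425 + 286/340) - 1123)² = ((710*(1/425) + 286*(1/340)) - 1123)² = ((142/85 + 143/170) - 1123)² = (427/170 - 1123)² = (-190483/170)² = 36283773289/28900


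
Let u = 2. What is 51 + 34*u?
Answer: 119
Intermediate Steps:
51 + 34*u = 51 + 34*2 = 51 + 68 = 119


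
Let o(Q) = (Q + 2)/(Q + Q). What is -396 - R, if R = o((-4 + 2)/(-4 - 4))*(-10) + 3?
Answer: -354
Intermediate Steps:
o(Q) = (2 + Q)/(2*Q) (o(Q) = (2 + Q)/((2*Q)) = (2 + Q)*(1/(2*Q)) = (2 + Q)/(2*Q))
R = -42 (R = ((2 + (-4 + 2)/(-4 - 4))/(2*(((-4 + 2)/(-4 - 4)))))*(-10) + 3 = ((2 - 2/(-8))/(2*((-2/(-8)))))*(-10) + 3 = ((2 - 2*(-⅛))/(2*((-2*(-⅛)))))*(-10) + 3 = ((2 + ¼)/(2*(¼)))*(-10) + 3 = ((½)*4*(9/4))*(-10) + 3 = (9/2)*(-10) + 3 = -45 + 3 = -42)
-396 - R = -396 - 1*(-42) = -396 + 42 = -354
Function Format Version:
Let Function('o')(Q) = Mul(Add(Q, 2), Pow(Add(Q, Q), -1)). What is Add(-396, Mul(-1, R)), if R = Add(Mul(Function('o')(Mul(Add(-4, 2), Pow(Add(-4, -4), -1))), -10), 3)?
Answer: -354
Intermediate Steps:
Function('o')(Q) = Mul(Rational(1, 2), Pow(Q, -1), Add(2, Q)) (Function('o')(Q) = Mul(Add(2, Q), Pow(Mul(2, Q), -1)) = Mul(Add(2, Q), Mul(Rational(1, 2), Pow(Q, -1))) = Mul(Rational(1, 2), Pow(Q, -1), Add(2, Q)))
R = -42 (R = Add(Mul(Mul(Rational(1, 2), Pow(Mul(Add(-4, 2), Pow(Add(-4, -4), -1)), -1), Add(2, Mul(Add(-4, 2), Pow(Add(-4, -4), -1)))), -10), 3) = Add(Mul(Mul(Rational(1, 2), Pow(Mul(-2, Pow(-8, -1)), -1), Add(2, Mul(-2, Pow(-8, -1)))), -10), 3) = Add(Mul(Mul(Rational(1, 2), Pow(Mul(-2, Rational(-1, 8)), -1), Add(2, Mul(-2, Rational(-1, 8)))), -10), 3) = Add(Mul(Mul(Rational(1, 2), Pow(Rational(1, 4), -1), Add(2, Rational(1, 4))), -10), 3) = Add(Mul(Mul(Rational(1, 2), 4, Rational(9, 4)), -10), 3) = Add(Mul(Rational(9, 2), -10), 3) = Add(-45, 3) = -42)
Add(-396, Mul(-1, R)) = Add(-396, Mul(-1, -42)) = Add(-396, 42) = -354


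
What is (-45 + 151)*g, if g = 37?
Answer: 3922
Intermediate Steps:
(-45 + 151)*g = (-45 + 151)*37 = 106*37 = 3922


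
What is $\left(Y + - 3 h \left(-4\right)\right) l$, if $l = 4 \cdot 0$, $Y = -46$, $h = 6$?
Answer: $0$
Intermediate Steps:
$l = 0$
$\left(Y + - 3 h \left(-4\right)\right) l = \left(-46 + \left(-3\right) 6 \left(-4\right)\right) 0 = \left(-46 - -72\right) 0 = \left(-46 + 72\right) 0 = 26 \cdot 0 = 0$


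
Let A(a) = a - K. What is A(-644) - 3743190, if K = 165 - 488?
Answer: -3743511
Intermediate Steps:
K = -323
A(a) = 323 + a (A(a) = a - 1*(-323) = a + 323 = 323 + a)
A(-644) - 3743190 = (323 - 644) - 3743190 = -321 - 3743190 = -3743511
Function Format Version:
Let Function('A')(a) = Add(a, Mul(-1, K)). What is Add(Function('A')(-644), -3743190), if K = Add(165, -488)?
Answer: -3743511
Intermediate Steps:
K = -323
Function('A')(a) = Add(323, a) (Function('A')(a) = Add(a, Mul(-1, -323)) = Add(a, 323) = Add(323, a))
Add(Function('A')(-644), -3743190) = Add(Add(323, -644), -3743190) = Add(-321, -3743190) = -3743511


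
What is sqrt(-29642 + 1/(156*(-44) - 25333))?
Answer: 5*I*sqrt(1229131389783)/32197 ≈ 172.17*I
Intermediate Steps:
sqrt(-29642 + 1/(156*(-44) - 25333)) = sqrt(-29642 + 1/(-6864 - 25333)) = sqrt(-29642 + 1/(-32197)) = sqrt(-29642 - 1/32197) = sqrt(-954383475/32197) = 5*I*sqrt(1229131389783)/32197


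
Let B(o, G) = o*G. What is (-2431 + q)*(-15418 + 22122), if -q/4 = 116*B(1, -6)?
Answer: 2366512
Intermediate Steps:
B(o, G) = G*o
q = 2784 (q = -464*(-6*1) = -464*(-6) = -4*(-696) = 2784)
(-2431 + q)*(-15418 + 22122) = (-2431 + 2784)*(-15418 + 22122) = 353*6704 = 2366512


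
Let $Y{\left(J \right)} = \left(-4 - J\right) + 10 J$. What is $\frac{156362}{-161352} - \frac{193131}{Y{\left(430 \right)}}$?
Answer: $- \frac{7941642151}{155946708} \approx -50.925$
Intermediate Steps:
$Y{\left(J \right)} = -4 + 9 J$
$\frac{156362}{-161352} - \frac{193131}{Y{\left(430 \right)}} = \frac{156362}{-161352} - \frac{193131}{-4 + 9 \cdot 430} = 156362 \left(- \frac{1}{161352}\right) - \frac{193131}{-4 + 3870} = - \frac{78181}{80676} - \frac{193131}{3866} = - \frac{7941642151}{155946708}$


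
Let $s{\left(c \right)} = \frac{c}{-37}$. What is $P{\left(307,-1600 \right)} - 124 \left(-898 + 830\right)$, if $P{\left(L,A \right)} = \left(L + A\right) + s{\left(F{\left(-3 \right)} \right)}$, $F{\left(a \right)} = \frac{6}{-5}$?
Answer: $\frac{1320721}{185} \approx 7139.0$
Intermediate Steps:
$F{\left(a \right)} = - \frac{6}{5}$ ($F{\left(a \right)} = 6 \left(- \frac{1}{5}\right) = - \frac{6}{5}$)
$s{\left(c \right)} = - \frac{c}{37}$ ($s{\left(c \right)} = c \left(- \frac{1}{37}\right) = - \frac{c}{37}$)
$P{\left(L,A \right)} = \frac{6}{185} + A + L$ ($P{\left(L,A \right)} = \left(L + A\right) - - \frac{6}{185} = \left(A + L\right) + \frac{6}{185} = \frac{6}{185} + A + L$)
$P{\left(307,-1600 \right)} - 124 \left(-898 + 830\right) = \left(\frac{6}{185} - 1600 + 307\right) - 124 \left(-898 + 830\right) = - \frac{239199}{185} - 124 \left(-68\right) = - \frac{239199}{185} - -8432 = - \frac{239199}{185} + 8432 = \frac{1320721}{185}$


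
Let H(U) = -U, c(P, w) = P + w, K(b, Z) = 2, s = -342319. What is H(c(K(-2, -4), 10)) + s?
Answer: -342331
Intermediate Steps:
H(c(K(-2, -4), 10)) + s = -(2 + 10) - 342319 = -1*12 - 342319 = -12 - 342319 = -342331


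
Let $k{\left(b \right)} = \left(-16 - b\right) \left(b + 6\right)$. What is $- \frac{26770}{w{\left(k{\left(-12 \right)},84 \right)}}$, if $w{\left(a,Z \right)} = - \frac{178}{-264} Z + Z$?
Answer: $- \frac{294470}{1547} \approx -190.35$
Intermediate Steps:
$k{\left(b \right)} = \left(-16 - b\right) \left(6 + b\right)$
$w{\left(a,Z \right)} = \frac{221 Z}{132}$ ($w{\left(a,Z \right)} = \left(-178\right) \left(- \frac{1}{264}\right) Z + Z = \frac{89 Z}{132} + Z = \frac{221 Z}{132}$)
$- \frac{26770}{w{\left(k{\left(-12 \right)},84 \right)}} = - \frac{26770}{\frac{221}{132} \cdot 84} = - \frac{26770}{\frac{1547}{11}} = \left(-26770\right) \frac{11}{1547} = - \frac{294470}{1547}$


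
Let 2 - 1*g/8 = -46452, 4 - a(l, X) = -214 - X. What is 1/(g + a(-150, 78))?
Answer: 1/371928 ≈ 2.6887e-6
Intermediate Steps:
a(l, X) = 218 + X (a(l, X) = 4 - (-214 - X) = 4 + (214 + X) = 218 + X)
g = 371632 (g = 16 - 8*(-46452) = 16 + 371616 = 371632)
1/(g + a(-150, 78)) = 1/(371632 + (218 + 78)) = 1/(371632 + 296) = 1/371928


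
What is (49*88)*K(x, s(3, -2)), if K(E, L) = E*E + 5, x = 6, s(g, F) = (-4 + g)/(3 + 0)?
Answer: 176792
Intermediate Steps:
s(g, F) = -4/3 + g/3 (s(g, F) = (-4 + g)/3 = (-4 + g)*(⅓) = -4/3 + g/3)
K(E, L) = 5 + E² (K(E, L) = E² + 5 = 5 + E²)
(49*88)*K(x, s(3, -2)) = (49*88)*(5 + 6²) = 4312*(5 + 36) = 4312*41 = 176792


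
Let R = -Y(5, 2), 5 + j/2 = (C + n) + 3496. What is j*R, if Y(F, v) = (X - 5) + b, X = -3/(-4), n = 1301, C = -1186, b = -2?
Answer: 45075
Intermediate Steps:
X = ¾ (X = -3*(-¼) = ¾ ≈ 0.75000)
Y(F, v) = -25/4 (Y(F, v) = (¾ - 5) - 2 = -17/4 - 2 = -25/4)
j = 7212 (j = -10 + 2*((-1186 + 1301) + 3496) = -10 + 2*(115 + 3496) = -10 + 2*3611 = -10 + 7222 = 7212)
R = 25/4 (R = -1*(-25/4) = 25/4 ≈ 6.2500)
j*R = 7212*(25/4) = 45075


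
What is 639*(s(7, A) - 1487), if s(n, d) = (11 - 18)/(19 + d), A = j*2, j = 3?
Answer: -23759298/25 ≈ -9.5037e+5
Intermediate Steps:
A = 6 (A = 3*2 = 6)
s(n, d) = -7/(19 + d)
639*(s(7, A) - 1487) = 639*(-7/(19 + 6) - 1487) = 639*(-7/25 - 1487) = 639*(-37182/25) = -23759298/25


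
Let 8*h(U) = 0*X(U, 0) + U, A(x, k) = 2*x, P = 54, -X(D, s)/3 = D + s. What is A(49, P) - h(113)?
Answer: 671/8 ≈ 83.875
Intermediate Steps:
X(D, s) = -3*D - 3*s (X(D, s) = -3*(D + s) = -3*D - 3*s)
h(U) = U/8 (h(U) = (0*(-3*U - 3*0) + U)/8 = (0*(-3*U + 0) + U)/8 = (0*(-3*U) + U)/8 = (0 + U)/8 = U/8)
A(49, P) - h(113) = 2*49 - 113/8 = 98 - 1*113/8 = 98 - 113/8 = 671/8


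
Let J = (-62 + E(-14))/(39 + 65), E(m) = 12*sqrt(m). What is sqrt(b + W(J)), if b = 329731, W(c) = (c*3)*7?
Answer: sqrt(222889693 + 1638*I*sqrt(14))/26 ≈ 574.21 + 0.0078946*I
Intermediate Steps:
J = -31/52 + 3*I*sqrt(14)/26 (J = (-62 + 12*sqrt(-14))/(39 + 65) = (-62 + 12*(I*sqrt(14)))/104 = (-62 + 12*I*sqrt(14))*(1/104) = -31/52 + 3*I*sqrt(14)/26 ≈ -0.59615 + 0.43173*I)
W(c) = 21*c (W(c) = (3*c)*7 = 21*c)
sqrt(b + W(J)) = sqrt(329731 + 21*(-31/52 + 3*I*sqrt(14)/26)) = sqrt(329731 + (-651/52 + 63*I*sqrt(14)/26)) = sqrt(17145361/52 + 63*I*sqrt(14)/26)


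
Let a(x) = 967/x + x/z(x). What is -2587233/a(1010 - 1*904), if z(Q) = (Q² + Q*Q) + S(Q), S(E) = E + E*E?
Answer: -87484696662/308579 ≈ -2.8351e+5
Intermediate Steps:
S(E) = E + E²
z(Q) = 2*Q² + Q*(1 + Q) (z(Q) = (Q² + Q*Q) + Q*(1 + Q) = (Q² + Q²) + Q*(1 + Q) = 2*Q² + Q*(1 + Q))
a(x) = 1/(1 + 3*x) + 967/x (a(x) = 967/x + x/((x*(1 + 3*x))) = 967/x + x*(1/(x*(1 + 3*x))) = 967/x + 1/(1 + 3*x) = 1/(1 + 3*x) + 967/x)
-2587233/a(1010 - 1*904) = -2587233*(1 + 3*(1010 - 1*904))*(1010 - 1*904)/(967 + 2902*(1010 - 1*904)) = -2587233*(1 + 3*(1010 - 904))*(1010 - 904)/(967 + 2902*(1010 - 904)) = -2587233*106*(1 + 3*106)/(967 + 2902*106) = -2587233*106*(1 + 318)/(967 + 307612) = -2587233/((1/106)*308579/319) = -2587233/((1/106)*(1/319)*308579) = -2587233/308579/33814 = -2587233*33814/308579 = -87484696662/308579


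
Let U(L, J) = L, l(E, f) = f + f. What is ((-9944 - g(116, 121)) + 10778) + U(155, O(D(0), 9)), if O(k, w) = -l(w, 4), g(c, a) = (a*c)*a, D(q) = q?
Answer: -1697367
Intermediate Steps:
l(E, f) = 2*f
g(c, a) = c*a²
O(k, w) = -8 (O(k, w) = -2*4 = -1*8 = -8)
((-9944 - g(116, 121)) + 10778) + U(155, O(D(0), 9)) = ((-9944 - 116*121²) + 10778) + 155 = ((-9944 - 116*14641) + 10778) + 155 = ((-9944 - 1*1698356) + 10778) + 155 = ((-9944 - 1698356) + 10778) + 155 = (-1708300 + 10778) + 155 = -1697522 + 155 = -1697367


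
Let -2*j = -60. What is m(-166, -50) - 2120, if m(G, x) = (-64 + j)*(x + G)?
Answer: 5224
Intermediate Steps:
j = 30 (j = -1/2*(-60) = 30)
m(G, x) = -34*G - 34*x (m(G, x) = (-64 + 30)*(x + G) = -34*(G + x) = -34*G - 34*x)
m(-166, -50) - 2120 = (-34*(-166) - 34*(-50)) - 2120 = (5644 + 1700) - 2120 = 7344 - 2120 = 5224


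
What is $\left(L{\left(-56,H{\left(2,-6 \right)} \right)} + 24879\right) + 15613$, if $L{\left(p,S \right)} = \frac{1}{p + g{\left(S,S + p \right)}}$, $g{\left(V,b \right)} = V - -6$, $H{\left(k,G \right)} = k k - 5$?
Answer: $\frac{2065091}{51} \approx 40492.0$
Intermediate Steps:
$H{\left(k,G \right)} = -5 + k^{2}$ ($H{\left(k,G \right)} = k^{2} - 5 = -5 + k^{2}$)
$g{\left(V,b \right)} = 6 + V$ ($g{\left(V,b \right)} = V + 6 = 6 + V$)
$L{\left(p,S \right)} = \frac{1}{6 + S + p}$ ($L{\left(p,S \right)} = \frac{1}{p + \left(6 + S\right)} = \frac{1}{6 + S + p}$)
$\left(L{\left(-56,H{\left(2,-6 \right)} \right)} + 24879\right) + 15613 = \left(\frac{1}{6 - \left(5 - 2^{2}\right) - 56} + 24879\right) + 15613 = \left(\frac{1}{6 + \left(-5 + 4\right) - 56} + 24879\right) + 15613 = \left(\frac{1}{6 - 1 - 56} + 24879\right) + 15613 = \left(\frac{1}{-51} + 24879\right) + 15613 = \left(- \frac{1}{51} + 24879\right) + 15613 = \frac{1268828}{51} + 15613 = \frac{2065091}{51}$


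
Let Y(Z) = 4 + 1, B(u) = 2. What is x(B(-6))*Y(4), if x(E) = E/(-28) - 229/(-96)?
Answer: 7775/672 ≈ 11.570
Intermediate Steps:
x(E) = 229/96 - E/28 (x(E) = E*(-1/28) - 229*(-1/96) = -E/28 + 229/96 = 229/96 - E/28)
Y(Z) = 5
x(B(-6))*Y(4) = (229/96 - 1/28*2)*5 = (229/96 - 1/14)*5 = (1555/672)*5 = 7775/672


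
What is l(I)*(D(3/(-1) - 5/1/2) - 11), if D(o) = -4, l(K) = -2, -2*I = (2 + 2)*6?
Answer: 30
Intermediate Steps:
I = -12 (I = -(2 + 2)*6/2 = -2*6 = -½*24 = -12)
l(I)*(D(3/(-1) - 5/1/2) - 11) = -2*(-4 - 11) = -2*(-15) = 30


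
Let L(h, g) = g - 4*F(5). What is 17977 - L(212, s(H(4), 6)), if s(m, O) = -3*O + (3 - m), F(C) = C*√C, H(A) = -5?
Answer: 17987 + 20*√5 ≈ 18032.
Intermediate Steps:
F(C) = C^(3/2)
s(m, O) = 3 - m - 3*O
L(h, g) = g - 20*√5
17977 - L(212, s(H(4), 6)) = 17977 - ((3 - 1*(-5) - 3*6) - 20*√5) = 17977 - ((3 + 5 - 18) - 20*√5) = 17977 - (-10 - 20*√5) = 17977 + (10 + 20*√5) = 17987 + 20*√5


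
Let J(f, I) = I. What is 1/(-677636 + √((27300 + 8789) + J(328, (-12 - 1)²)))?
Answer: -338818/229595256119 - √36258/459190512238 ≈ -1.4761e-6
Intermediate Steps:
1/(-677636 + √((27300 + 8789) + J(328, (-12 - 1)²))) = 1/(-677636 + √((27300 + 8789) + (-12 - 1)²)) = 1/(-677636 + √(36089 + (-13)²)) = 1/(-677636 + √(36089 + 169)) = 1/(-677636 + √36258)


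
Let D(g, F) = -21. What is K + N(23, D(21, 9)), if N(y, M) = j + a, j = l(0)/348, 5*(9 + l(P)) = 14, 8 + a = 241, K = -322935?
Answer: -561501511/1740 ≈ -3.2270e+5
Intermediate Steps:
a = 233 (a = -8 + 241 = 233)
l(P) = -31/5 (l(P) = -9 + (⅕)*14 = -9 + 14/5 = -31/5)
j = -31/1740 (j = -31/5/348 = -31/5*1/348 = -31/1740 ≈ -0.017816)
N(y, M) = 405389/1740 (N(y, M) = -31/1740 + 233 = 405389/1740)
K + N(23, D(21, 9)) = -322935 + 405389/1740 = -561501511/1740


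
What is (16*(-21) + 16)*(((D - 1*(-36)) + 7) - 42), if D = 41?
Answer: -13440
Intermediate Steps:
(16*(-21) + 16)*(((D - 1*(-36)) + 7) - 42) = (16*(-21) + 16)*(((41 - 1*(-36)) + 7) - 42) = (-336 + 16)*(((41 + 36) + 7) - 42) = -320*((77 + 7) - 42) = -320*(84 - 42) = -320*42 = -13440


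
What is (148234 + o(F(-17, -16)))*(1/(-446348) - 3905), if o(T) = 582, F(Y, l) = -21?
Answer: -64846160560964/111587 ≈ -5.8113e+8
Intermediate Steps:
(148234 + o(F(-17, -16)))*(1/(-446348) - 3905) = (148234 + 582)*(1/(-446348) - 3905) = 148816*(-1/446348 - 3905) = 148816*(-1742988941/446348) = -64846160560964/111587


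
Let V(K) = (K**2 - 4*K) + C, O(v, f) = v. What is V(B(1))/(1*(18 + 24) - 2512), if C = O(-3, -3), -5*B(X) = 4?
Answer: -21/61750 ≈ -0.00034008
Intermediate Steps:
B(X) = -4/5 (B(X) = -1/5*4 = -4/5)
C = -3
V(K) = -3 + K**2 - 4*K (V(K) = (K**2 - 4*K) - 3 = -3 + K**2 - 4*K)
V(B(1))/(1*(18 + 24) - 2512) = (-3 + (-4/5)**2 - 4*(-4/5))/(1*(18 + 24) - 2512) = (-3 + 16/25 + 16/5)/(1*42 - 2512) = (21/25)/(42 - 2512) = (21/25)/(-2470) = -1/2470*21/25 = -21/61750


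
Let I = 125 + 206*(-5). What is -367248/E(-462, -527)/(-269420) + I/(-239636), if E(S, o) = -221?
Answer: -8530123657/3567090894380 ≈ -0.0023913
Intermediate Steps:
I = -905 (I = 125 - 1030 = -905)
-367248/E(-462, -527)/(-269420) + I/(-239636) = -367248/(-221)/(-269420) - 905/(-239636) = -367248*(-1/221)*(-1/269420) - 905*(-1/239636) = (367248/221)*(-1/269420) + 905/239636 = -91812/14885455 + 905/239636 = -8530123657/3567090894380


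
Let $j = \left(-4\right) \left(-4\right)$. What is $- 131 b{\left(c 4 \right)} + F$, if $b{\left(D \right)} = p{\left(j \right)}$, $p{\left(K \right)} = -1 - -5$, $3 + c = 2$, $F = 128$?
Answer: $-396$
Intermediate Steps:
$c = -1$ ($c = -3 + 2 = -1$)
$j = 16$
$p{\left(K \right)} = 4$ ($p{\left(K \right)} = -1 + 5 = 4$)
$b{\left(D \right)} = 4$
$- 131 b{\left(c 4 \right)} + F = \left(-131\right) 4 + 128 = -524 + 128 = -396$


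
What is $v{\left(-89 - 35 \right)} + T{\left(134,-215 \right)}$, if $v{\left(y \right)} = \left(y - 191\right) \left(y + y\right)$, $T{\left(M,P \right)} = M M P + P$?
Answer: $-3782635$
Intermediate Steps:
$T{\left(M,P \right)} = P + P M^{2}$ ($T{\left(M,P \right)} = M^{2} P + P = P M^{2} + P = P + P M^{2}$)
$v{\left(y \right)} = 2 y \left(-191 + y\right)$ ($v{\left(y \right)} = \left(-191 + y\right) 2 y = 2 y \left(-191 + y\right)$)
$v{\left(-89 - 35 \right)} + T{\left(134,-215 \right)} = 2 \left(-89 - 35\right) \left(-191 - 124\right) - 215 \left(1 + 134^{2}\right) = 2 \left(-124\right) \left(-191 - 124\right) - 215 \left(1 + 17956\right) = 2 \left(-124\right) \left(-315\right) - 3860755 = 78120 - 3860755 = -3782635$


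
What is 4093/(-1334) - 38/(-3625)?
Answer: -509877/166750 ≈ -3.0577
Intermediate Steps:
4093/(-1334) - 38/(-3625) = 4093*(-1/1334) - 38*(-1/3625) = -4093/1334 + 38/3625 = -509877/166750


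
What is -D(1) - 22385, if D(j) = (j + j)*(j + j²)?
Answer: -22389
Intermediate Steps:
D(j) = 2*j*(j + j²) (D(j) = (2*j)*(j + j²) = 2*j*(j + j²))
-D(1) - 22385 = -2*1²*(1 + 1) - 22385 = -2*2 - 22385 = -1*4 - 22385 = -4 - 22385 = -22389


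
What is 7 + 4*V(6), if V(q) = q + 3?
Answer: 43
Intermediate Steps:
V(q) = 3 + q
7 + 4*V(6) = 7 + 4*(3 + 6) = 7 + 4*9 = 7 + 36 = 43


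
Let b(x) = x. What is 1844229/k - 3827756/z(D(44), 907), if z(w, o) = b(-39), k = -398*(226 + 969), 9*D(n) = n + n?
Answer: 1820447106229/18548790 ≈ 98144.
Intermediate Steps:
D(n) = 2*n/9 (D(n) = (n + n)/9 = (2*n)/9 = 2*n/9)
k = -475610 (k = -398*1195 = -475610)
z(w, o) = -39
1844229/k - 3827756/z(D(44), 907) = 1844229/(-475610) - 3827756/(-39) = 1844229*(-1/475610) - 3827756*(-1/39) = -1844229/475610 + 3827756/39 = 1820447106229/18548790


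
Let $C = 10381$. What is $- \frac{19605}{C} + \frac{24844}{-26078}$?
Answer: $- \frac{384582377}{135357859} \approx -2.8412$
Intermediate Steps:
$- \frac{19605}{C} + \frac{24844}{-26078} = - \frac{19605}{10381} + \frac{24844}{-26078} = \left(-19605\right) \frac{1}{10381} + 24844 \left(- \frac{1}{26078}\right) = - \frac{19605}{10381} - \frac{12422}{13039} = - \frac{384582377}{135357859}$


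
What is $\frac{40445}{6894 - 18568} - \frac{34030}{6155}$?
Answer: $- \frac{129241039}{14370694} \approx -8.9934$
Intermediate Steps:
$\frac{40445}{6894 - 18568} - \frac{34030}{6155} = \frac{40445}{-11674} - \frac{6806}{1231} = 40445 \left(- \frac{1}{11674}\right) - \frac{6806}{1231} = - \frac{40445}{11674} - \frac{6806}{1231} = - \frac{129241039}{14370694}$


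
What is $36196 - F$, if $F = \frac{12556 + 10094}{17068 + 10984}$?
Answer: $\frac{507673771}{14026} \approx 36195.0$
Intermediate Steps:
$F = \frac{11325}{14026}$ ($F = \frac{22650}{28052} = 22650 \cdot \frac{1}{28052} = \frac{11325}{14026} \approx 0.80743$)
$36196 - F = 36196 - \frac{11325}{14026} = \frac{507673771}{14026}$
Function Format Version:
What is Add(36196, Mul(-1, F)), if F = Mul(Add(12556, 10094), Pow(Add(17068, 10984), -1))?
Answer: Rational(507673771, 14026) ≈ 36195.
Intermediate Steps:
F = Rational(11325, 14026) (F = Mul(22650, Pow(28052, -1)) = Mul(22650, Rational(1, 28052)) = Rational(11325, 14026) ≈ 0.80743)
Add(36196, Mul(-1, F)) = Add(36196, Mul(-1, Rational(11325, 14026))) = Add(36196, Rational(-11325, 14026)) = Rational(507673771, 14026)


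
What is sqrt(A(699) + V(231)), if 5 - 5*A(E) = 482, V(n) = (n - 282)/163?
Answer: I*sqrt(63574890)/815 ≈ 9.7833*I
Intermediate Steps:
V(n) = -282/163 + n/163 (V(n) = (-282 + n)*(1/163) = -282/163 + n/163)
A(E) = -477/5 (A(E) = 1 - 1/5*482 = 1 - 482/5 = -477/5)
sqrt(A(699) + V(231)) = sqrt(-477/5 + (-282/163 + (1/163)*231)) = sqrt(-477/5 + (-282/163 + 231/163)) = sqrt(-477/5 - 51/163) = sqrt(-78006/815) = I*sqrt(63574890)/815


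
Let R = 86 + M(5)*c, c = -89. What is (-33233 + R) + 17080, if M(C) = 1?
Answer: -16156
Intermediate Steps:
R = -3 (R = 86 + 1*(-89) = 86 - 89 = -3)
(-33233 + R) + 17080 = (-33233 - 3) + 17080 = -33236 + 17080 = -16156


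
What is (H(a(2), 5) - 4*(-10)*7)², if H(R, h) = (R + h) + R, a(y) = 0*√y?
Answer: 81225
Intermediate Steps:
a(y) = 0
H(R, h) = h + 2*R
(H(a(2), 5) - 4*(-10)*7)² = ((5 + 2*0) - 4*(-10)*7)² = ((5 + 0) + 40*7)² = (5 + 280)² = 285² = 81225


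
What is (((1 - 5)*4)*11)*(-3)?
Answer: 528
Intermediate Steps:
(((1 - 5)*4)*11)*(-3) = (-4*4*11)*(-3) = -16*11*(-3) = -176*(-3) = 528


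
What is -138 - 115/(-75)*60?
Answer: -46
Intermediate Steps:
-138 - 115/(-75)*60 = -138 - 115*(-1/75)*60 = -138 + (23/15)*60 = -138 + 92 = -46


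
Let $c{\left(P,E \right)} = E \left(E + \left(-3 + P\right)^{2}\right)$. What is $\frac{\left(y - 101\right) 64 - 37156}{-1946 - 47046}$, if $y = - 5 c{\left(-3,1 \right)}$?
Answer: $\frac{13865}{12248} \approx 1.132$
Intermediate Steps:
$y = -185$ ($y = - 5 \cdot 1 \left(1 + \left(-3 - 3\right)^{2}\right) = - 5 \cdot 1 \left(1 + \left(-6\right)^{2}\right) = - 5 \cdot 1 \left(1 + 36\right) = - 5 \cdot 1 \cdot 37 = \left(-5\right) 37 = -185$)
$\frac{\left(y - 101\right) 64 - 37156}{-1946 - 47046} = \frac{\left(-185 - 101\right) 64 - 37156}{-1946 - 47046} = \frac{\left(-286\right) 64 - 37156}{-48992} = \left(-18304 - 37156\right) \left(- \frac{1}{48992}\right) = \left(-55460\right) \left(- \frac{1}{48992}\right) = \frac{13865}{12248}$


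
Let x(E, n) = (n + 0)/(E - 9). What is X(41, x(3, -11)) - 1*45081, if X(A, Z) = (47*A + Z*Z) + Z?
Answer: -1553357/36 ≈ -43149.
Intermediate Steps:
x(E, n) = n/(-9 + E)
X(A, Z) = Z + Z**2 + 47*A (X(A, Z) = (47*A + Z**2) + Z = (Z**2 + 47*A) + Z = Z + Z**2 + 47*A)
X(41, x(3, -11)) - 1*45081 = (-11/(-9 + 3) + (-11/(-9 + 3))**2 + 47*41) - 1*45081 = (-11/(-6) + (-11/(-6))**2 + 1927) - 45081 = (-11*(-1/6) + (-11*(-1/6))**2 + 1927) - 45081 = (11/6 + (11/6)**2 + 1927) - 45081 = (11/6 + 121/36 + 1927) - 45081 = 69559/36 - 45081 = -1553357/36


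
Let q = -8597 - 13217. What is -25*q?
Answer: 545350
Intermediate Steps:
q = -21814
-25*q = -25*(-21814) = 545350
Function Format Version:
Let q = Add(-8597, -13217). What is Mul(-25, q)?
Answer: 545350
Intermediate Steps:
q = -21814
Mul(-25, q) = Mul(-25, -21814) = 545350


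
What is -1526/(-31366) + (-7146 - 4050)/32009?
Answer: -151164001/501997147 ≈ -0.30113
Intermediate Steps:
-1526/(-31366) + (-7146 - 4050)/32009 = -1526*(-1/31366) - 11196*1/32009 = 763/15683 - 11196/32009 = -151164001/501997147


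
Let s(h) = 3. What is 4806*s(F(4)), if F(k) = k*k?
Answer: 14418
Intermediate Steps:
F(k) = k**2
4806*s(F(4)) = 4806*3 = 14418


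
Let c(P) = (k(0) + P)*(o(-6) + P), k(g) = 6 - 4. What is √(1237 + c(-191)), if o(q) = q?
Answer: √38470 ≈ 196.14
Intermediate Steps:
k(g) = 2
c(P) = (-6 + P)*(2 + P) (c(P) = (2 + P)*(-6 + P) = (-6 + P)*(2 + P))
√(1237 + c(-191)) = √(1237 + (-12 + (-191)² - 4*(-191))) = √(1237 + (-12 + 36481 + 764)) = √(1237 + 37233) = √38470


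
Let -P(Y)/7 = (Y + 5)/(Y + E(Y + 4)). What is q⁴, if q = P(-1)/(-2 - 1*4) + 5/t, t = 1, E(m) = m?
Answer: 234256/81 ≈ 2892.1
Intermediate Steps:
P(Y) = -7*(5 + Y)/(4 + 2*Y) (P(Y) = -7*(Y + 5)/(Y + (Y + 4)) = -7*(5 + Y)/(Y + (4 + Y)) = -7*(5 + Y)/(4 + 2*Y))
q = 22/3 (q = (7*(-5 - 1*(-1))/(2*(2 - 1)))/(-2 - 1*4) + 5/1 = ((7/2)*(-5 + 1)/1)/(-2 - 4) + 5*1 = ((7/2)*1*(-4))/(-6) + 5 = -14*(-⅙) + 5 = 7/3 + 5 = 22/3 ≈ 7.3333)
q⁴ = (22/3)⁴ = 234256/81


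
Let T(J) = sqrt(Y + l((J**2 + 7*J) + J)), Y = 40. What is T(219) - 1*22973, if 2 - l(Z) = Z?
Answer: -22973 + 3*I*sqrt(5519) ≈ -22973.0 + 222.87*I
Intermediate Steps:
l(Z) = 2 - Z
T(J) = sqrt(42 - J**2 - 8*J) (T(J) = sqrt(40 + (2 - ((J**2 + 7*J) + J))) = sqrt(40 + (2 - (J**2 + 8*J))) = sqrt(40 + (2 + (-J**2 - 8*J))) = sqrt(40 + (2 - J**2 - 8*J)) = sqrt(42 - J**2 - 8*J))
T(219) - 1*22973 = sqrt(42 - 1*219*(8 + 219)) - 1*22973 = sqrt(42 - 1*219*227) - 22973 = sqrt(42 - 49713) - 22973 = sqrt(-49671) - 22973 = 3*I*sqrt(5519) - 22973 = -22973 + 3*I*sqrt(5519)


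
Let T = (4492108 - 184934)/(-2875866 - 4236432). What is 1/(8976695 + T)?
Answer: 3556149/31922462793968 ≈ 1.1140e-7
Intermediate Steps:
T = -2153587/3556149 (T = 4307174/(-7112298) = 4307174*(-1/7112298) = -2153587/3556149 ≈ -0.60560)
1/(8976695 + T) = 1/(8976695 - 2153587/3556149) = 1/(31922462793968/3556149) = 3556149/31922462793968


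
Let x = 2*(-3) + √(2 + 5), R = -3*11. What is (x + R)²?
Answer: (39 - √7)² ≈ 1321.6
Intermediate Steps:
R = -33
x = -6 + √7 ≈ -3.3542
(x + R)² = ((-6 + √7) - 33)² = (-39 + √7)²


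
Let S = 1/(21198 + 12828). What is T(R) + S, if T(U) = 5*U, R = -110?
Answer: -18714299/34026 ≈ -550.00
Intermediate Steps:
S = 1/34026 ≈ 2.9389e-5
T(R) + S = 5*(-110) + 1/34026 = -550 + 1/34026 = -18714299/34026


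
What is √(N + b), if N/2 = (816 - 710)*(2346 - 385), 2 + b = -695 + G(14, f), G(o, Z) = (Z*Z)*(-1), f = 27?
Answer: 3*√46034 ≈ 643.67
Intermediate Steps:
G(o, Z) = -Z² (G(o, Z) = Z²*(-1) = -Z²)
b = -1426 (b = -2 + (-695 - 1*27²) = -2 + (-695 - 1*729) = -2 + (-695 - 729) = -2 - 1424 = -1426)
N = 415732 (N = 2*((816 - 710)*(2346 - 385)) = 2*(106*1961) = 2*207866 = 415732)
√(N + b) = √(415732 - 1426) = √414306 = 3*√46034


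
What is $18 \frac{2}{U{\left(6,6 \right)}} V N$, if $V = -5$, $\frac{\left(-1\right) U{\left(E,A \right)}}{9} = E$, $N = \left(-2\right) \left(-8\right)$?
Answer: $\frac{160}{3} \approx 53.333$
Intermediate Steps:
$N = 16$
$U{\left(E,A \right)} = - 9 E$
$18 \frac{2}{U{\left(6,6 \right)}} V N = 18 \frac{2}{\left(-9\right) 6} \left(-5\right) 16 = 18 \frac{2}{-54} \left(-5\right) 16 = 18 \cdot 2 \left(- \frac{1}{54}\right) \left(-5\right) 16 = 18 \left(\left(- \frac{1}{27}\right) \left(-5\right)\right) 16 = 18 \cdot \frac{5}{27} \cdot 16 = \frac{10}{3} \cdot 16 = \frac{160}{3}$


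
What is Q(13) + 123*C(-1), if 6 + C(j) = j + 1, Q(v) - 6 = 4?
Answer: -728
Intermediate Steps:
Q(v) = 10 (Q(v) = 6 + 4 = 10)
C(j) = -5 + j (C(j) = -6 + (j + 1) = -6 + (1 + j) = -5 + j)
Q(13) + 123*C(-1) = 10 + 123*(-5 - 1) = 10 + 123*(-6) = 10 - 738 = -728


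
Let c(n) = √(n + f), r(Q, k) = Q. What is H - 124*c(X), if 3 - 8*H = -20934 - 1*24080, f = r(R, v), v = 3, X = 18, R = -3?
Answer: 45017/8 - 124*√15 ≈ 5146.9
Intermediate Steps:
f = -3
c(n) = √(-3 + n) (c(n) = √(n - 3) = √(-3 + n))
H = 45017/8 (H = 3/8 - (-20934 - 1*24080)/8 = 3/8 - (-20934 - 24080)/8 = 3/8 - ⅛*(-45014) = 3/8 + 22507/4 = 45017/8 ≈ 5627.1)
H - 124*c(X) = 45017/8 - 124*√(-3 + 18) = 45017/8 - 124*√15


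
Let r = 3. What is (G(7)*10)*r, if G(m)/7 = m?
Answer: 1470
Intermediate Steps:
G(m) = 7*m
(G(7)*10)*r = ((7*7)*10)*3 = (49*10)*3 = 490*3 = 1470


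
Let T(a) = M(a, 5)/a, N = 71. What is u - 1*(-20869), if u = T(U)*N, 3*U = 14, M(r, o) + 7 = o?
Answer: 145870/7 ≈ 20839.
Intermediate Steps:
M(r, o) = -7 + o
U = 14/3 (U = (1/3)*14 = 14/3 ≈ 4.6667)
T(a) = -2/a (T(a) = (-7 + 5)/a = -2/a)
u = -213/7 (u = -2/14/3*71 = -2*3/14*71 = -3/7*71 = -213/7 ≈ -30.429)
u - 1*(-20869) = -213/7 - 1*(-20869) = -213/7 + 20869 = 145870/7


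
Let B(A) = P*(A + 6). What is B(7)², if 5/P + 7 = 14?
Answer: 4225/49 ≈ 86.224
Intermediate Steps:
P = 5/7 (P = 5/(-7 + 14) = 5/7 ≈ 0.71429)
B(A) = 30/7 + 5*A/7 (B(A) = 5*(A + 6)/7 = 5*(6 + A)/7 = 30/7 + 5*A/7)
B(7)² = (30/7 + (5/7)*7)² = (30/7 + 5)² = (65/7)² = 4225/49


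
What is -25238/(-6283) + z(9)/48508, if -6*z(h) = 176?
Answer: 918045452/228581823 ≈ 4.0163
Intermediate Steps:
z(h) = -88/3 (z(h) = -1/6*176 = -88/3)
-25238/(-6283) + z(9)/48508 = -25238/(-6283) - 88/3/48508 = -25238*(-1/6283) - 88/3*1/48508 = 25238/6283 - 22/36381 = 918045452/228581823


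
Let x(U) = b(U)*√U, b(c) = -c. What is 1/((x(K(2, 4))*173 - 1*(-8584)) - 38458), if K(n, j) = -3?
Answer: -9958/297754653 - 173*I*√3/297754653 ≈ -3.3444e-5 - 1.0063e-6*I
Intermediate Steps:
x(U) = -U^(3/2) (x(U) = (-U)*√U = -U^(3/2))
1/((x(K(2, 4))*173 - 1*(-8584)) - 38458) = 1/((-(-3)^(3/2)*173 - 1*(-8584)) - 38458) = 1/((-(-3)*I*√3*173 + 8584) - 38458) = 1/(((3*I*√3)*173 + 8584) - 38458) = 1/((519*I*√3 + 8584) - 38458) = 1/((8584 + 519*I*√3) - 38458) = 1/(-29874 + 519*I*√3)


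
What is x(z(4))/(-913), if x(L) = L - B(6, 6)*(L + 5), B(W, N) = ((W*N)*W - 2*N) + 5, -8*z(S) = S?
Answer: 941/913 ≈ 1.0307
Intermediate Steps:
z(S) = -S/8
B(W, N) = 5 - 2*N + N*W**2 (B(W, N) = ((N*W)*W - 2*N) + 5 = (N*W**2 - 2*N) + 5 = (-2*N + N*W**2) + 5 = 5 - 2*N + N*W**2)
x(L) = -1045 - 208*L (x(L) = L - (5 - 2*6 + 6*6**2)*(L + 5) = L - (5 - 12 + 6*36)*(5 + L) = L - (5 - 12 + 216)*(5 + L) = L - 209*(5 + L) = L - (1045 + 209*L) = L + (-1045 - 209*L) = -1045 - 208*L)
x(z(4))/(-913) = (-1045 - (-26)*4)/(-913) = (-1045 - 208*(-1/2))*(-1/913) = (-1045 + 104)*(-1/913) = -941*(-1/913) = 941/913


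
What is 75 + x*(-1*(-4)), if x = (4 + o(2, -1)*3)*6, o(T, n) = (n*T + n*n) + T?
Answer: 243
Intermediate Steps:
o(T, n) = T + n² + T*n (o(T, n) = (T*n + n²) + T = (n² + T*n) + T = T + n² + T*n)
x = 42 (x = (4 + (2 + (-1)² + 2*(-1))*3)*6 = (4 + (2 + 1 - 2)*3)*6 = (4 + 1*3)*6 = (4 + 3)*6 = 7*6 = 42)
75 + x*(-1*(-4)) = 75 + 42*(-1*(-4)) = 75 + 42*4 = 75 + 168 = 243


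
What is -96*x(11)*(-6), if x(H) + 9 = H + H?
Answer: 7488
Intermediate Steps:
x(H) = -9 + 2*H (x(H) = -9 + (H + H) = -9 + 2*H)
-96*x(11)*(-6) = -96*(-9 + 2*11)*(-6) = -96*(-9 + 22)*(-6) = -96*13*(-6) = -1248*(-6) = 7488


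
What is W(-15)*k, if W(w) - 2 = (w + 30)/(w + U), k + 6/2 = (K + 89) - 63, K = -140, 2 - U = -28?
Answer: -351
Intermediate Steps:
U = 30 (U = 2 - 1*(-28) = 2 + 28 = 30)
k = -117 (k = -3 + ((-140 + 89) - 63) = -3 + (-51 - 63) = -3 - 114 = -117)
W(w) = 3 (W(w) = 2 + (w + 30)/(w + 30) = 2 + (30 + w)/(30 + w) = 2 + 1 = 3)
W(-15)*k = 3*(-117) = -351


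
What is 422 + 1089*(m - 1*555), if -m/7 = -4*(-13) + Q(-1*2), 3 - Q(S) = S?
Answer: -1038484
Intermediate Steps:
Q(S) = 3 - S
m = -399 (m = -7*(-4*(-13) + (3 - (-1)*2)) = -7*(52 + (3 - 1*(-2))) = -7*(52 + (3 + 2)) = -7*(52 + 5) = -7*57 = -399)
422 + 1089*(m - 1*555) = 422 + 1089*(-399 - 1*555) = 422 + 1089*(-399 - 555) = 422 + 1089*(-954) = 422 - 1038906 = -1038484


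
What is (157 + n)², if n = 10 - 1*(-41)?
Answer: 43264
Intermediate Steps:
n = 51 (n = 10 + 41 = 51)
(157 + n)² = (157 + 51)² = 208² = 43264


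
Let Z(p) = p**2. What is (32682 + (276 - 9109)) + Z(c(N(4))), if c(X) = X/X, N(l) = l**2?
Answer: 23850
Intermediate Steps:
c(X) = 1
(32682 + (276 - 9109)) + Z(c(N(4))) = (32682 + (276 - 9109)) + 1**2 = (32682 - 8833) + 1 = 23849 + 1 = 23850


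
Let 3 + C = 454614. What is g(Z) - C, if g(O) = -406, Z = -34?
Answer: -455017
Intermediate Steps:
C = 454611 (C = -3 + 454614 = 454611)
g(Z) - C = -406 - 1*454611 = -406 - 454611 = -455017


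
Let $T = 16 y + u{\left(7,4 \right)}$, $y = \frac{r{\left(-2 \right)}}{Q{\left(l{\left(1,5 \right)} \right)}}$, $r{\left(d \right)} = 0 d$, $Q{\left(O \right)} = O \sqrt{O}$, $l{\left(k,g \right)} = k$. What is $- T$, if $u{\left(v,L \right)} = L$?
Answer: $-4$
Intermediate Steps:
$Q{\left(O \right)} = O^{\frac{3}{2}}$
$r{\left(d \right)} = 0$
$y = 0$ ($y = \frac{0}{1^{\frac{3}{2}}} = \frac{0}{1} = 0 \cdot 1 = 0$)
$T = 4$ ($T = 16 \cdot 0 + 4 = 0 + 4 = 4$)
$- T = \left(-1\right) 4 = -4$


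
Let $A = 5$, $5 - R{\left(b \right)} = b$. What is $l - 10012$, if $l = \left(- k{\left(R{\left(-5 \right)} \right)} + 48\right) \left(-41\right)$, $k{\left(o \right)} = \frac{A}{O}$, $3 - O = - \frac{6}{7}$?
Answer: $- \frac{322025}{27} \approx -11927.0$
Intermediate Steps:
$R{\left(b \right)} = 5 - b$
$O = \frac{27}{7}$ ($O = 3 - - \frac{6}{7} = 3 + \frac{6}{7} = \frac{27}{7} \approx 3.8571$)
$k{\left(o \right)} = \frac{35}{27}$ ($k{\left(o \right)} = \frac{5}{\frac{27}{7}} = 5 \cdot \frac{7}{27} = \frac{35}{27}$)
$l = - \frac{51701}{27}$ ($l = \left(\left(-1\right) \frac{35}{27} + 48\right) \left(-41\right) = \left(- \frac{35}{27} + 48\right) \left(-41\right) = \frac{1261}{27} \left(-41\right) = - \frac{51701}{27} \approx -1914.9$)
$l - 10012 = - \frac{51701}{27} - 10012 = - \frac{322025}{27}$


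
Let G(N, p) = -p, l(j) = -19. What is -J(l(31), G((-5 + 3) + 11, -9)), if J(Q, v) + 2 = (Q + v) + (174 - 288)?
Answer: 126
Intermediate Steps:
J(Q, v) = -116 + Q + v (J(Q, v) = -2 + ((Q + v) + (174 - 288)) = -2 + ((Q + v) - 114) = -2 + (-114 + Q + v) = -116 + Q + v)
-J(l(31), G((-5 + 3) + 11, -9)) = -(-116 - 19 - 1*(-9)) = -(-116 - 19 + 9) = -1*(-126) = 126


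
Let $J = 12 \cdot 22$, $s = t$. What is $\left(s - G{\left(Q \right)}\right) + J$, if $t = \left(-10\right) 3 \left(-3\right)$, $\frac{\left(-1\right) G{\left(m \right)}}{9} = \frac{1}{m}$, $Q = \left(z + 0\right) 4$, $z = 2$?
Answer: $\frac{2841}{8} \approx 355.13$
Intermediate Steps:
$Q = 8$ ($Q = \left(2 + 0\right) 4 = 2 \cdot 4 = 8$)
$G{\left(m \right)} = - \frac{9}{m}$
$t = 90$ ($t = \left(-30\right) \left(-3\right) = 90$)
$s = 90$
$J = 264$
$\left(s - G{\left(Q \right)}\right) + J = \left(90 - - \frac{9}{8}\right) + 264 = \left(90 + \frac{9}{8}\right) + 264 = \frac{729}{8} + 264 = \frac{2841}{8}$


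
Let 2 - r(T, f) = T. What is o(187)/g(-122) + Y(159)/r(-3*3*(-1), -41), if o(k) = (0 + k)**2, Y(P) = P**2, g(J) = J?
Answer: -3329065/854 ≈ -3898.2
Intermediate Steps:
r(T, f) = 2 - T
o(k) = k**2
o(187)/g(-122) + Y(159)/r(-3*3*(-1), -41) = 187**2/(-122) + 159**2/(2 - (-3*3)*(-1)) = 34969*(-1/122) + 25281/(2 - (-9)*(-1)) = -34969/122 + 25281/(2 - 1*9) = -34969/122 + 25281/(2 - 9) = -34969/122 + 25281/(-7) = -34969/122 + 25281*(-1/7) = -34969/122 - 25281/7 = -3329065/854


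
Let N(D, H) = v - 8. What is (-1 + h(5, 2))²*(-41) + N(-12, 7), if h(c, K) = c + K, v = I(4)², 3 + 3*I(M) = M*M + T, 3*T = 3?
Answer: -13160/9 ≈ -1462.2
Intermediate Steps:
T = 1 (T = (⅓)*3 = 1)
I(M) = -⅔ + M²/3 (I(M) = -1 + (M*M + 1)/3 = -1 + (M² + 1)/3 = -1 + (1 + M²)/3 = -1 + (⅓ + M²/3) = -⅔ + M²/3)
v = 196/9 (v = (-⅔ + (⅓)*4²)² = (-⅔ + (⅓)*16)² = (-⅔ + 16/3)² = (14/3)² = 196/9 ≈ 21.778)
N(D, H) = 124/9 (N(D, H) = 196/9 - 8 = 124/9)
h(c, K) = K + c
(-1 + h(5, 2))²*(-41) + N(-12, 7) = (-1 + (2 + 5))²*(-41) + 124/9 = (-1 + 7)²*(-41) + 124/9 = 6²*(-41) + 124/9 = 36*(-41) + 124/9 = -1476 + 124/9 = -13160/9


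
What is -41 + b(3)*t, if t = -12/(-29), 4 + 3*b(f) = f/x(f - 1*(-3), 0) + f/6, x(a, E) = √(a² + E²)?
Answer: -1201/29 ≈ -41.414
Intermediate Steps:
x(a, E) = √(E² + a²)
b(f) = -4/3 + f/18 + f/(3*√((3 + f)²)) (b(f) = -4/3 + (f/(√(0² + (f - 1*(-3))²)) + f/6)/3 = -4/3 + (f/(√(0 + (f + 3)²)) + f*(⅙))/3 = -4/3 + (f/(√(0 + (3 + f)²)) + f/6)/3 = -4/3 + (f/(√((3 + f)²)) + f/6)/3 = -4/3 + (f/√((3 + f)²) + f/6)/3 = -4/3 + (f/6 + f/√((3 + f)²))/3 = -4/3 + (f/18 + f/(3*√((3 + f)²))) = -4/3 + f/18 + f/(3*√((3 + f)²)))
t = 12/29 (t = -12*(-1/29) = 12/29 ≈ 0.41379)
-41 + b(3)*t = -41 + (-4/3 + (1/18)*3 + (⅓)*3/√((3 + 3)²))*(12/29) = -41 + (-4/3 + ⅙ + (⅓)*3/√(6²))*(12/29) = -41 + (-4/3 + ⅙ + (⅓)*3/√36)*(12/29) = -41 + (-4/3 + ⅙ + (⅓)*3*(⅙))*(12/29) = -41 + (-4/3 + ⅙ + ⅙)*(12/29) = -41 - 1*12/29 = -41 - 12/29 = -1201/29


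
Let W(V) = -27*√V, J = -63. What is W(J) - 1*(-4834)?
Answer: 4834 - 81*I*√7 ≈ 4834.0 - 214.31*I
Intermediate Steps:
W(J) - 1*(-4834) = -81*I*√7 - 1*(-4834) = -81*I*√7 + 4834 = 4834 - 81*I*√7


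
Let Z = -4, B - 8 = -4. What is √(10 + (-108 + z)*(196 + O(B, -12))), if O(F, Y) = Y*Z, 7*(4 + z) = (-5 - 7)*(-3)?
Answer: I*√1277094/7 ≈ 161.44*I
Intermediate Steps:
B = 4 (B = 8 - 4 = 4)
z = 8/7 (z = -4 + ((-5 - 7)*(-3))/7 = -4 + (-12*(-3))/7 = -4 + (⅐)*36 = -4 + 36/7 = 8/7 ≈ 1.1429)
O(F, Y) = -4*Y (O(F, Y) = Y*(-4) = -4*Y)
√(10 + (-108 + z)*(196 + O(B, -12))) = √(10 + (-108 + 8/7)*(196 - 4*(-12))) = √(10 - 748*(196 + 48)/7) = √(10 - 748/7*244) = √(10 - 182512/7) = √(-182442/7) = I*√1277094/7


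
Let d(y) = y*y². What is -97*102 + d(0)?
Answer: -9894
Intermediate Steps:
d(y) = y³
-97*102 + d(0) = -97*102 + 0³ = -9894 + 0 = -9894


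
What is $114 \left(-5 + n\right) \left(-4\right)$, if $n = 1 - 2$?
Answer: $2736$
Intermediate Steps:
$n = -1$
$114 \left(-5 + n\right) \left(-4\right) = 114 \left(-5 - 1\right) \left(-4\right) = 114 \left(\left(-6\right) \left(-4\right)\right) = 114 \cdot 24 = 2736$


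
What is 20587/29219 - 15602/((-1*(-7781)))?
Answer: -295687391/227353039 ≈ -1.3006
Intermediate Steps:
20587/29219 - 15602/((-1*(-7781))) = 20587*(1/29219) - 15602/7781 = 20587/29219 - 15602*1/7781 = 20587/29219 - 15602/7781 = -295687391/227353039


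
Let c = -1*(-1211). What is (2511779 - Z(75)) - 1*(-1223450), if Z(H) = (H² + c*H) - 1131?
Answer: 3639910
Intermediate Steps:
c = 1211
Z(H) = -1131 + H² + 1211*H (Z(H) = (H² + 1211*H) - 1131 = -1131 + H² + 1211*H)
(2511779 - Z(75)) - 1*(-1223450) = (2511779 - (-1131 + 75² + 1211*75)) - 1*(-1223450) = (2511779 - (-1131 + 5625 + 90825)) + 1223450 = (2511779 - 1*95319) + 1223450 = (2511779 - 95319) + 1223450 = 2416460 + 1223450 = 3639910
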